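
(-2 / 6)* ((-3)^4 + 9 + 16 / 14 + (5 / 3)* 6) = -236 / 7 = -33.71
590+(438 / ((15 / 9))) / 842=1242607 / 2105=590.31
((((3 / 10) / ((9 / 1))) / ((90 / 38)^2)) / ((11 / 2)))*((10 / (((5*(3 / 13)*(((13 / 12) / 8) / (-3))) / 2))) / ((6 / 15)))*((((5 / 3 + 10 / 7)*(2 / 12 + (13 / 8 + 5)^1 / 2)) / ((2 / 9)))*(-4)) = 6269848 / 31185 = 201.05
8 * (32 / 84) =64 / 21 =3.05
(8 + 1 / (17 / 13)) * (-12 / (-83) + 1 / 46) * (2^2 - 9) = -473075 / 64906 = -7.29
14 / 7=2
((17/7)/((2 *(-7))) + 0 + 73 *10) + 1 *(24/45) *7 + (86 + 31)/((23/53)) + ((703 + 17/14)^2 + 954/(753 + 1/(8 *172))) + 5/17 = 591870329944701239/1191071730660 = 496922.49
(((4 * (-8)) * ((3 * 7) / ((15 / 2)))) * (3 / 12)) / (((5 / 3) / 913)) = -306768 / 25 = -12270.72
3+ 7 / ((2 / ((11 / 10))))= 137 / 20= 6.85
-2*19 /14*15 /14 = -2.91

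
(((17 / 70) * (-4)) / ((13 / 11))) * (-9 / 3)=1122 / 455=2.47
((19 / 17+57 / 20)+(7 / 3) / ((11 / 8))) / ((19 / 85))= 63557 / 2508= 25.34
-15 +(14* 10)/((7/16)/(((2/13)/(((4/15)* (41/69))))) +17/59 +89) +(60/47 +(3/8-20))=-523983647291/16483527544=-31.79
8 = 8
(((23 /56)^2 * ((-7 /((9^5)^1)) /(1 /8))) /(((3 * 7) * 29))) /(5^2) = -529 /50345177400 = -0.00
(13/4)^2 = 169/16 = 10.56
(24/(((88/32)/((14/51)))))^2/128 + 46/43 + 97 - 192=-141172367/1503667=-93.89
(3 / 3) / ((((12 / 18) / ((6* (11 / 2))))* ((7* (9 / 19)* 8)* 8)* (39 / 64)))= 209 / 546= 0.38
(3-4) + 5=4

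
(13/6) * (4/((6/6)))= 26/3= 8.67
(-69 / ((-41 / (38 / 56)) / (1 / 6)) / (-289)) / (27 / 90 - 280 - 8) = 2185 / 954508044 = 0.00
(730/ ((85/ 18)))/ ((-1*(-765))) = 292/ 1445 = 0.20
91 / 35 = 2.60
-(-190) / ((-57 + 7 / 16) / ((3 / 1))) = -1824 / 181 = -10.08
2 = 2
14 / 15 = 0.93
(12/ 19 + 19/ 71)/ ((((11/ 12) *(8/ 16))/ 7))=203784/ 14839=13.73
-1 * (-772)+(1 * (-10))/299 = 230818/299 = 771.97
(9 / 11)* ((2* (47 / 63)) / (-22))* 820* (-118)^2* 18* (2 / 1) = -19318714560 / 847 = -22808399.72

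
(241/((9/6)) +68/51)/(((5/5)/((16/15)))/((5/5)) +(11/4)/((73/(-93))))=-63.14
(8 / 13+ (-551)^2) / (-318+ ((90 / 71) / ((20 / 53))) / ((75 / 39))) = -4670404850 / 4865029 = -960.00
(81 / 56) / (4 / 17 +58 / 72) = 12393 / 8918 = 1.39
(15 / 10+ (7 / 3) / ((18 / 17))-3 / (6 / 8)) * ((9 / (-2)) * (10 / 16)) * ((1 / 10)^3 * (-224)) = -0.19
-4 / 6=-0.67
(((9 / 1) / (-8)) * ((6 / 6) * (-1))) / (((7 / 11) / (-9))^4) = 864536409 / 19208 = 45009.18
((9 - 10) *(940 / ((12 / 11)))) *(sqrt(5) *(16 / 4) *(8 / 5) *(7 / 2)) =-57904 *sqrt(5) / 3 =-43159.09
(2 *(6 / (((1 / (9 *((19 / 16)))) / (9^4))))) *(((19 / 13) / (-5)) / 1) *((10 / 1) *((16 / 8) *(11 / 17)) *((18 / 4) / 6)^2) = -6331056633 / 3536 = -1790457.19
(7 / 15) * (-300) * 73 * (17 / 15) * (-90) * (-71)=-74013240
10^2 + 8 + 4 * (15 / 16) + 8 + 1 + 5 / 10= 485 / 4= 121.25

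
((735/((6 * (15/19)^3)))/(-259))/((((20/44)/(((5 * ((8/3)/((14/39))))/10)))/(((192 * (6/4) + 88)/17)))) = -368794712/2122875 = -173.72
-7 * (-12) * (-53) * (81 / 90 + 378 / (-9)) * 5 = 914886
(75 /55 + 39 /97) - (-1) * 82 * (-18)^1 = -1474.23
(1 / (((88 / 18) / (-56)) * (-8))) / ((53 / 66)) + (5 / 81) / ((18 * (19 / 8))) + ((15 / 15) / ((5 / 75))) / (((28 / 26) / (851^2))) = 51834726523399 / 5138721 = 10087087.14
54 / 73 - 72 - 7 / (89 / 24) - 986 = -1059.15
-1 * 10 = -10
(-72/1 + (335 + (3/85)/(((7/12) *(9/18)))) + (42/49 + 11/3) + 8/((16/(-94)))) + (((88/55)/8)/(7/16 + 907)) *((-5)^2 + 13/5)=28592401601/129582075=220.65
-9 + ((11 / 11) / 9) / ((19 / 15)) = -508 / 57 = -8.91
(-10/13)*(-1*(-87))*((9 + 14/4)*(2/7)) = -21750/91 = -239.01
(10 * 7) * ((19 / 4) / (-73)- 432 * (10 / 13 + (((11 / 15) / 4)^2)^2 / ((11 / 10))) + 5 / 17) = -112656230911 / 4839900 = -23276.56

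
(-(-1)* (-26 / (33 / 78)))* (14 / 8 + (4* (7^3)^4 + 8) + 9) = -37426840604179 / 11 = -3402440054925.36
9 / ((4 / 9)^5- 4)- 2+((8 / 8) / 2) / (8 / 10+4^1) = -11727455 / 2822064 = -4.16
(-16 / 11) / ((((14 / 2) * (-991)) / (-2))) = -0.00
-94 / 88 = -47 / 44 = -1.07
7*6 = 42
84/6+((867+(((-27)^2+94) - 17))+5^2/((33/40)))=56671/33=1717.30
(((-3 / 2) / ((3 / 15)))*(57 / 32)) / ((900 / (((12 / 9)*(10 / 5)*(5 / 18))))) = -19 / 1728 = -0.01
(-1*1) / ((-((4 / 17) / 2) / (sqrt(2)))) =17*sqrt(2) / 2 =12.02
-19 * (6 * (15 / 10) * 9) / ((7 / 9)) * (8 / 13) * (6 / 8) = -83106 / 91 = -913.25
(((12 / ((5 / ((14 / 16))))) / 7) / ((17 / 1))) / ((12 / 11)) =11 / 680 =0.02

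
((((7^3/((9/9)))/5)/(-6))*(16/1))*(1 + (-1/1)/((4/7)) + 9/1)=-7546/5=-1509.20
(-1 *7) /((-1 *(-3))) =-7 /3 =-2.33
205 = 205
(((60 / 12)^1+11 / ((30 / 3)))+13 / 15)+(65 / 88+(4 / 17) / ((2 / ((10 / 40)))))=173567 / 22440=7.73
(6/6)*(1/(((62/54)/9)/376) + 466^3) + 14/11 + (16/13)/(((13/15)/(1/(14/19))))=40823434213174/403403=101197646.55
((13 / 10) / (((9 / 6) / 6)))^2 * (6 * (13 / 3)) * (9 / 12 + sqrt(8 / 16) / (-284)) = 13182 / 25 - 2197 * sqrt(2) / 1775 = 525.53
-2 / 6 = -1 / 3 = -0.33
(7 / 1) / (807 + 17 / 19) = 133 / 15350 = 0.01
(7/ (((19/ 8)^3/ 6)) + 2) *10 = 352220/ 6859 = 51.35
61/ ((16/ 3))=183/ 16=11.44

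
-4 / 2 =-2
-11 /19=-0.58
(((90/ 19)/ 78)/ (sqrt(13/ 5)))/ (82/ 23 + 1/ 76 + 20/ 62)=0.01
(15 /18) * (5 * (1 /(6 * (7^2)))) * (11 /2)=275 /3528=0.08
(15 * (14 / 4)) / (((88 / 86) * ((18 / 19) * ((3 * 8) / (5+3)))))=28595 / 1584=18.05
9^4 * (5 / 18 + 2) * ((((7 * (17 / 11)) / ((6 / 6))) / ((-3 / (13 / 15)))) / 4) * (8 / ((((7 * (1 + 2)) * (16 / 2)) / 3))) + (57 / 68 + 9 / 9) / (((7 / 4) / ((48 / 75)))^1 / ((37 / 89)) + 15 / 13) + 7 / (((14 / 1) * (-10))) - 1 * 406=-738378177349 / 356040520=-2073.86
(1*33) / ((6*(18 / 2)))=11 / 18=0.61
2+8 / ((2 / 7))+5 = 35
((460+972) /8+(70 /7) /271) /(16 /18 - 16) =-436671 /36856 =-11.85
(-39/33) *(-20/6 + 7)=-13/3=-4.33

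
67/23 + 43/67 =5478/1541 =3.55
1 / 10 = 0.10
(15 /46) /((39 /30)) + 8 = 2467 /299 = 8.25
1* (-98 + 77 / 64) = -6195 / 64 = -96.80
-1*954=-954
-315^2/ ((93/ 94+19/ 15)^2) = -197269222500/ 10118761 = -19495.39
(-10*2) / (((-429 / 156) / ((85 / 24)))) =850 / 33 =25.76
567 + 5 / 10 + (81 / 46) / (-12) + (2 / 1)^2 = 105129 / 184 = 571.35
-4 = -4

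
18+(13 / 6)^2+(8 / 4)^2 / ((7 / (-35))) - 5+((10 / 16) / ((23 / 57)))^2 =28513 / 304704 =0.09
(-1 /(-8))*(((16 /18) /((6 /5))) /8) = 5 /432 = 0.01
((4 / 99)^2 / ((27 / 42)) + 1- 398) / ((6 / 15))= -175093745 / 176418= -992.49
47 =47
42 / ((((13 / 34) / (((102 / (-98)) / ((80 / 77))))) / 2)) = -28611 / 130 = -220.08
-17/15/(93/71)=-1207/1395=-0.87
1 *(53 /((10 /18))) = 477 /5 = 95.40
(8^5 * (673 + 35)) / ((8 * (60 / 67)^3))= 4542724352 / 1125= 4037977.20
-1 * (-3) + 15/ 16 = 3.94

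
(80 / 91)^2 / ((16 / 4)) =1600 / 8281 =0.19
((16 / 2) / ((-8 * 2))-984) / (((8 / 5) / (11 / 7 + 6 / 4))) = -423335 / 224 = -1889.89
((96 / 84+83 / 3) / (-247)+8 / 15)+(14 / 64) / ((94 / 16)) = 2213261 / 4875780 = 0.45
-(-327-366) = 693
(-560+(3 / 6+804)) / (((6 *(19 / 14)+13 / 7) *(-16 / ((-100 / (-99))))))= -815 / 528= -1.54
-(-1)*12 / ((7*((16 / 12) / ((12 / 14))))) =54 / 49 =1.10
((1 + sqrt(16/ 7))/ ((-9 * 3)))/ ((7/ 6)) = -8 * sqrt(7)/ 441- 2/ 63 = -0.08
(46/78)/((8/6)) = 23/52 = 0.44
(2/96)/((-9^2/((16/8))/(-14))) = 7/972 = 0.01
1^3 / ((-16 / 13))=-13 / 16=-0.81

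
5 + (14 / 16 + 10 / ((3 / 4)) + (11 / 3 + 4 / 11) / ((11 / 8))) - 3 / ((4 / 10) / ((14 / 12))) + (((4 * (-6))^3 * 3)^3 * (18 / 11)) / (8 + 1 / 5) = -564924124400968759 / 39688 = -14234129318710.16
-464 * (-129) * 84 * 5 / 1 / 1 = 25139520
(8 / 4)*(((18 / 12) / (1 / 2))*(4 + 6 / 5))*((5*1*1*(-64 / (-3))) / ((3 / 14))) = 46592 / 3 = 15530.67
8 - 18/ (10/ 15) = -19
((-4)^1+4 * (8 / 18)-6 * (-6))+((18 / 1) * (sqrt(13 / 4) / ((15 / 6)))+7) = 18 * sqrt(13) / 5+367 / 9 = 53.76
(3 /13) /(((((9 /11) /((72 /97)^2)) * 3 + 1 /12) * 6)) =0.01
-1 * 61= -61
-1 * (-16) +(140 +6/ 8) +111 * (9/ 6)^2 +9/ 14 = 2850/ 7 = 407.14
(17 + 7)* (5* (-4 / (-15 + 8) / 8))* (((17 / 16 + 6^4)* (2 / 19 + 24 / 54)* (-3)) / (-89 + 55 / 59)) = 287740345 / 1382136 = 208.19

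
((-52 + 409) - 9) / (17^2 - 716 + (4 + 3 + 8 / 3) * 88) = 1044 / 1271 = 0.82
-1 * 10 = -10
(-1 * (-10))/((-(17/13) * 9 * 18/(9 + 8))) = -0.80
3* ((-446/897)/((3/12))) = -1784/299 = -5.97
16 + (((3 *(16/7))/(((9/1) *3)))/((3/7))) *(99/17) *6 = 624/17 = 36.71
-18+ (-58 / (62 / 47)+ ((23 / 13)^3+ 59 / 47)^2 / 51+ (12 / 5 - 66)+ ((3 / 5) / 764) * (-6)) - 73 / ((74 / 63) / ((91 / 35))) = -56835958007020468412 / 198550753968790145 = -286.25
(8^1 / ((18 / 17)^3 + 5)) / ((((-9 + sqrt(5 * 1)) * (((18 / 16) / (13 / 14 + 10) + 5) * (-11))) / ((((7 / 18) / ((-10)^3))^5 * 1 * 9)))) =-1403737447 / 6428268435996000000000000000-1403737447 * sqrt(5) / 57854415923964000000000000000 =-0.00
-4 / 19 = -0.21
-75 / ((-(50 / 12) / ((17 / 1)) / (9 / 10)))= 1377 / 5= 275.40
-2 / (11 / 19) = -3.45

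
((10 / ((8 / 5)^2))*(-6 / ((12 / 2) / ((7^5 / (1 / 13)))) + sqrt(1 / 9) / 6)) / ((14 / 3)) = -491604625 / 2688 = -182888.63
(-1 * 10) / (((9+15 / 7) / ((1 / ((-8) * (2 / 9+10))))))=105 / 9568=0.01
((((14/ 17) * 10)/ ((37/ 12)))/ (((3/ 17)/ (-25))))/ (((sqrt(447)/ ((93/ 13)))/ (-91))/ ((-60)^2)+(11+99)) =-2819463292800000000/ 819658257263994487 - 10936800000 * sqrt(447)/ 819658257263994487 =-3.44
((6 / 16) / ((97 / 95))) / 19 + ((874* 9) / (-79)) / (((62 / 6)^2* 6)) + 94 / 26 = 2664693661 / 765870872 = 3.48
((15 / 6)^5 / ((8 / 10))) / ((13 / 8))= 15625 / 208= 75.12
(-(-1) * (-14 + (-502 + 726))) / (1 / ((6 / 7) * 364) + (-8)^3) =-65520 / 159743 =-0.41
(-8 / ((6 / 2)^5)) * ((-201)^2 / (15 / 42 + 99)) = -502768 / 37557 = -13.39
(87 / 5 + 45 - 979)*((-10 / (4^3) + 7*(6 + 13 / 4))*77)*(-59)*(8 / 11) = 3912374193 / 20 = 195618709.65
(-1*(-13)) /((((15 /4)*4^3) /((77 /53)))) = 1001 /12720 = 0.08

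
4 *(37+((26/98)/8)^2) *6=17057211/19208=888.03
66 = 66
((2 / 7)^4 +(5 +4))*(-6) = -129750 / 2401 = -54.04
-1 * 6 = -6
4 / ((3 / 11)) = 14.67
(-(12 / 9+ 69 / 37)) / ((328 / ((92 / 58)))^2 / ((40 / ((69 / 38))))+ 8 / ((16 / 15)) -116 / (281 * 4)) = -435929350 / 265580448261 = -0.00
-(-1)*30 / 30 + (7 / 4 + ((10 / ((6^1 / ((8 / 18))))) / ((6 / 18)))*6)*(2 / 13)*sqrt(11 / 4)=1 + 181*sqrt(11) / 156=4.85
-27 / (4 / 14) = -189 / 2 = -94.50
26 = 26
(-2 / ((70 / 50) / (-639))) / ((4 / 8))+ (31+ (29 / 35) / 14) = 909819 / 490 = 1856.77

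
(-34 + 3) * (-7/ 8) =217/ 8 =27.12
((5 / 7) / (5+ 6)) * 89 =445 / 77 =5.78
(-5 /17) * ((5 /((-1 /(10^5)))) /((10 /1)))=250000 /17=14705.88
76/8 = 19/2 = 9.50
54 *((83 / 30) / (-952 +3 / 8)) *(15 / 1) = -17928 / 7613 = -2.35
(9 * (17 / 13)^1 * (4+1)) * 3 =2295 / 13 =176.54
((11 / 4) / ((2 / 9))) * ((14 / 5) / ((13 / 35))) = 93.29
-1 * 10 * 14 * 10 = -1400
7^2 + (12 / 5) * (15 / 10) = 263 / 5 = 52.60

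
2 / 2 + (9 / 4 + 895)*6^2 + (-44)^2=34238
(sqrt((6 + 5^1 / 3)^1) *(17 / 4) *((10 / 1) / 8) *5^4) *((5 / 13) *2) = 265625 *sqrt(69) / 312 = 7071.95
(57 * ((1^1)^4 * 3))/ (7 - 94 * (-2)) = 57/ 65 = 0.88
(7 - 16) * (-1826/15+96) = 1158/5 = 231.60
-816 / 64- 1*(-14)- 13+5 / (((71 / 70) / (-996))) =-1397737 / 284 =-4921.61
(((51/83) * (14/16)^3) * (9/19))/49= 3213/807424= 0.00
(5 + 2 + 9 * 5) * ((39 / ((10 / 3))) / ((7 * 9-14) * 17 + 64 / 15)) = 9126 / 12559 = 0.73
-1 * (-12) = 12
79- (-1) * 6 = 85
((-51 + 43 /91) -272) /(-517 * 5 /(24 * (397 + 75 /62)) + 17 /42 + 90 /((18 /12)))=-414069800 /77202073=-5.36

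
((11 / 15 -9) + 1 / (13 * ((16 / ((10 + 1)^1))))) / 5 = -25627 / 15600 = -1.64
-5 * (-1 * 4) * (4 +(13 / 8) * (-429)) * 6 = -83175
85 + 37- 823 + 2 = -699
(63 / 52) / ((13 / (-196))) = -3087 / 169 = -18.27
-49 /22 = -2.23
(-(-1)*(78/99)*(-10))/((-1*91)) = 20/231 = 0.09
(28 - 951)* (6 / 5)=-5538 / 5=-1107.60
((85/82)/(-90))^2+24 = 52286113/2178576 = 24.00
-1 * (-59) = 59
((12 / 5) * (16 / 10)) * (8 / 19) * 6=4608 / 475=9.70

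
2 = 2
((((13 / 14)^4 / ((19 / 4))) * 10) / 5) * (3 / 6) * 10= 142805 / 91238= 1.57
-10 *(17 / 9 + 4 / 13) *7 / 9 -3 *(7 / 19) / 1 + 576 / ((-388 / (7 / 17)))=-620276083 / 32991543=-18.80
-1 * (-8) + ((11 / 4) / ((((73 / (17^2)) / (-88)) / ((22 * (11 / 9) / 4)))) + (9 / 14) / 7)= -414141401 / 64386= -6432.17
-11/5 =-2.20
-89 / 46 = -1.93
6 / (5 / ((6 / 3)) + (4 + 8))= 12 / 29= 0.41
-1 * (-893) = 893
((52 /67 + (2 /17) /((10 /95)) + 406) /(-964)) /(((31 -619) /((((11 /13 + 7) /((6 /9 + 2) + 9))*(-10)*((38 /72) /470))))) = -8827229 /1624308110880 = -0.00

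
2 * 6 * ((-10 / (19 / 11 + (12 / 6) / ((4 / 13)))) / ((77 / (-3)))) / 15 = 48 / 1267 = 0.04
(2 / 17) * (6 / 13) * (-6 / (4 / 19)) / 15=-114 / 1105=-0.10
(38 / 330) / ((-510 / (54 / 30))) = -19 / 46750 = -0.00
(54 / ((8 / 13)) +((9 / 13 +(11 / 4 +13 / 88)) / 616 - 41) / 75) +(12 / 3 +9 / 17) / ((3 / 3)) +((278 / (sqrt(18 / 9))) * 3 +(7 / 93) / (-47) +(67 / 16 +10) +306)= 539247330530567 / 1309111003200 +417 * sqrt(2)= 1001.65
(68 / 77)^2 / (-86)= -2312 / 254947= -0.01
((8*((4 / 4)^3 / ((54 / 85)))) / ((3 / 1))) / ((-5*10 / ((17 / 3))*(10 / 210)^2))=-28322 / 135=-209.79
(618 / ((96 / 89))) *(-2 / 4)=-9167 / 32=-286.47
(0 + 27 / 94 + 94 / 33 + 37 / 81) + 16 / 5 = 2844499 / 418770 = 6.79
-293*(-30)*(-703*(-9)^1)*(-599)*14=-466381771380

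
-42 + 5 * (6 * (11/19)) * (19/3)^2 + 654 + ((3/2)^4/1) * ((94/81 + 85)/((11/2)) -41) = 623257/528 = 1180.41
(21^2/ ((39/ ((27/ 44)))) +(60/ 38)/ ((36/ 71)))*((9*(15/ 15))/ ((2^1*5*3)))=327763/ 108680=3.02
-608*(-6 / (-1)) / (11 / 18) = -65664 / 11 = -5969.45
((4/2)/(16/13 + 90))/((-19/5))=-65/11267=-0.01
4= 4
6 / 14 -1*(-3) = 24 / 7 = 3.43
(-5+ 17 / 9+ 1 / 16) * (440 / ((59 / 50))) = -603625 / 531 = -1136.77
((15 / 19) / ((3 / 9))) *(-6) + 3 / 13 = -3453 / 247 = -13.98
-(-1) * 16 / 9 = 16 / 9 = 1.78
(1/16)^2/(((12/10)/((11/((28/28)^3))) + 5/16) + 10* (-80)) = -55/11258064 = -0.00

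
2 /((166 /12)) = 12 /83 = 0.14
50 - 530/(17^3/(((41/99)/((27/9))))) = 72936320/1459161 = 49.99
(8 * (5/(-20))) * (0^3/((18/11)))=0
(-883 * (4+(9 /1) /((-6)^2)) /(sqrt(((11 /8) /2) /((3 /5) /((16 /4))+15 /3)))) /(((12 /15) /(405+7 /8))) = -5210977.66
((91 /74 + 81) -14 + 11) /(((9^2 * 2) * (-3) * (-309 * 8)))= 5863 /88903008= 0.00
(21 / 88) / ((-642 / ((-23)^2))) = -3703 / 18832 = -0.20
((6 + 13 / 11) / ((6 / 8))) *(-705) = -74260 / 11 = -6750.91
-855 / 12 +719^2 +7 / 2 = 2067573 / 4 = 516893.25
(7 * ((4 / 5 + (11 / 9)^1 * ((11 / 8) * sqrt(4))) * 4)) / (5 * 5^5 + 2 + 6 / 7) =36701 / 4922775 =0.01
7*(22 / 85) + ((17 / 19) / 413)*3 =1.82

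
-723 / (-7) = 723 / 7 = 103.29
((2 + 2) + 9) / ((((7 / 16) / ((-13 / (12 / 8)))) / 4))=-21632 / 21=-1030.10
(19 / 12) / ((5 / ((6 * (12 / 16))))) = 57 / 40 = 1.42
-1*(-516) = 516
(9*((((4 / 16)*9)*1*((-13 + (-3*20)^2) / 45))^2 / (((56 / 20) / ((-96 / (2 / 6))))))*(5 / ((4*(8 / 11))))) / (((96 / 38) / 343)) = -3557696394483 / 512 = -6948625770.47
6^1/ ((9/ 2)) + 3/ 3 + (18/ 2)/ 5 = 4.13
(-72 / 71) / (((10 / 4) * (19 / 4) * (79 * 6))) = -96 / 532855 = -0.00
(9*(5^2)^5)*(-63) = -5537109375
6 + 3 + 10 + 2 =21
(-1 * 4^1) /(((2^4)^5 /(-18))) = 0.00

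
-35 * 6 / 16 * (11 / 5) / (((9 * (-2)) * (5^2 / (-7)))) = -539 / 1200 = -0.45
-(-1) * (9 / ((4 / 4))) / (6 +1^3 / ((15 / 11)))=1.34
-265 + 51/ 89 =-23534/ 89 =-264.43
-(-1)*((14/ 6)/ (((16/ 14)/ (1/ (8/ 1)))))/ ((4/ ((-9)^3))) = -11907/ 256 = -46.51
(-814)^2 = 662596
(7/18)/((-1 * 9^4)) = -7/118098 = -0.00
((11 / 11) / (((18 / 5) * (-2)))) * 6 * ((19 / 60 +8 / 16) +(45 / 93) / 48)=-0.69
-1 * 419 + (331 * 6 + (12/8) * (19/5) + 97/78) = 306919/195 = 1573.94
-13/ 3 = -4.33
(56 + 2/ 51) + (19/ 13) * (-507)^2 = 19162895/ 51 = 375743.04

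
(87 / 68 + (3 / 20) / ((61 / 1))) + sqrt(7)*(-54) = 13293 / 10370 - 54*sqrt(7) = -141.59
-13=-13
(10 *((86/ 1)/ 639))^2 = 739600/ 408321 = 1.81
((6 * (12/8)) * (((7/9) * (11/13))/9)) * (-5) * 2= -770/117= -6.58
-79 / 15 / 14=-79 / 210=-0.38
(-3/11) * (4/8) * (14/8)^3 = -1029/1408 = -0.73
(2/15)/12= 0.01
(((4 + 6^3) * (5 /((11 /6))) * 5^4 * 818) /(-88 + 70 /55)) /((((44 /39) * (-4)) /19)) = 1578484375 /106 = 14891362.03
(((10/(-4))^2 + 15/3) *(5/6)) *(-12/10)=-45/4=-11.25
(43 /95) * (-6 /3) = -86 /95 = -0.91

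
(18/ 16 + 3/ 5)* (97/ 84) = 2231/ 1120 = 1.99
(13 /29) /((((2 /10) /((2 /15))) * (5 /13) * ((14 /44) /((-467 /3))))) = -3472612 /9135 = -380.14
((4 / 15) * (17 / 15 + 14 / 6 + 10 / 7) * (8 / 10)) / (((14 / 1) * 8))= 514 / 55125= 0.01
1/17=0.06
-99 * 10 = -990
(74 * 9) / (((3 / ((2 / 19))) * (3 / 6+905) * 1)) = 888 / 34409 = 0.03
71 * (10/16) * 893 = 317015/8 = 39626.88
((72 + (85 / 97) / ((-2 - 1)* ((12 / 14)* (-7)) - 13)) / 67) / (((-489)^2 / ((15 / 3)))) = 35005 / 1554047379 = 0.00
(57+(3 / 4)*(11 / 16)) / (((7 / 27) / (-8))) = -99387 / 56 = -1774.77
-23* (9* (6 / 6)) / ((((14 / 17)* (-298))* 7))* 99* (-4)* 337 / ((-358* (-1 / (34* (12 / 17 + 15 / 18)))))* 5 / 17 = -1807106895 / 2613758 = -691.38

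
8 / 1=8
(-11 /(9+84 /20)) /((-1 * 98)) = 5 /588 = 0.01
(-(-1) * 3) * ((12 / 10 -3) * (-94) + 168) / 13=5058 / 65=77.82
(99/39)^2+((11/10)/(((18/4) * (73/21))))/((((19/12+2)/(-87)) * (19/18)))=243231813/50396645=4.83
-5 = -5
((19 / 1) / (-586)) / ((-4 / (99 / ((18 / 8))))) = 209 / 586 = 0.36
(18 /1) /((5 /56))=1008 /5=201.60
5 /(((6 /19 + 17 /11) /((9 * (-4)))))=-37620 /389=-96.71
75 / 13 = 5.77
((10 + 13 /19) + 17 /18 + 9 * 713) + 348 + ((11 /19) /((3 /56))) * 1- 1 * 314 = 2213915 /342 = 6473.44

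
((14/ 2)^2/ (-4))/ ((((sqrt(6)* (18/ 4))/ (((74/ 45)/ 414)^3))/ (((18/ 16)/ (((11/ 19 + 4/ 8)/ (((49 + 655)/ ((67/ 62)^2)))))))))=-7976105847248* sqrt(6)/ 446275756176638625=-0.00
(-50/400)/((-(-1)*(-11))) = 1/88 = 0.01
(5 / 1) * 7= 35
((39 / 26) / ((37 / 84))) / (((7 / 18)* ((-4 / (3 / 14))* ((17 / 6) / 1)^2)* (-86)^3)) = 2187 / 23804713828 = 0.00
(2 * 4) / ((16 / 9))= 9 / 2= 4.50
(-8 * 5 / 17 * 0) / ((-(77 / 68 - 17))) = 0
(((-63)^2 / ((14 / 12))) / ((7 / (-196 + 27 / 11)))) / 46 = -517347 / 253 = -2044.85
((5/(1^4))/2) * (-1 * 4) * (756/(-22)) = 3780/11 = 343.64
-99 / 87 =-33 / 29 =-1.14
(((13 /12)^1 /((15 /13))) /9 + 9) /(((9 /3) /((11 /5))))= 6.68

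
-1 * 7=-7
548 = 548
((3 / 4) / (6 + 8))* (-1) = -3 / 56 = -0.05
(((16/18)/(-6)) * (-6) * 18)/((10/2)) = 16/5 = 3.20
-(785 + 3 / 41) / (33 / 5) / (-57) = 160940 / 77121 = 2.09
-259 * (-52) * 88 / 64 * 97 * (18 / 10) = 32333301 / 10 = 3233330.10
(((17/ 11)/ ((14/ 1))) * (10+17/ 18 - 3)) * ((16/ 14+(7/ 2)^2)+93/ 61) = 625651/ 47824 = 13.08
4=4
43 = 43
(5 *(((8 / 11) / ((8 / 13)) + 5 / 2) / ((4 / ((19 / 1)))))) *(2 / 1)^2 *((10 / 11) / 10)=7695 / 242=31.80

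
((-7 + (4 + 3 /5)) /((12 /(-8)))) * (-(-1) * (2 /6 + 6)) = 152 /15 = 10.13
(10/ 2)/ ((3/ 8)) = 40/ 3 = 13.33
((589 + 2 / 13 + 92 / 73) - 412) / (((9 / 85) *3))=14391775 / 25623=561.67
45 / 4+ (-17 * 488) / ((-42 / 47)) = 9294.87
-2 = -2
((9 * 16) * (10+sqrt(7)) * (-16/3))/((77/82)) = -10342.58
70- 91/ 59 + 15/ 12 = 16451/ 236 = 69.71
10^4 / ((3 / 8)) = 80000 / 3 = 26666.67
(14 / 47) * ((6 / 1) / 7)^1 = 12 / 47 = 0.26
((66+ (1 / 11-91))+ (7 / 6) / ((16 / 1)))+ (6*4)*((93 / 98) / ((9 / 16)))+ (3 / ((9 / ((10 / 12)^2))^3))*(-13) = 95547651763 / 6110862912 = 15.64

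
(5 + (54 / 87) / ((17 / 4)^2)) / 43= 42193 / 360383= 0.12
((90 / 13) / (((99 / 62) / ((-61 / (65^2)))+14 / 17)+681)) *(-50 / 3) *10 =-964410000 / 477444331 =-2.02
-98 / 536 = -49 / 268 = -0.18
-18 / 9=-2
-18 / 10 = -9 / 5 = -1.80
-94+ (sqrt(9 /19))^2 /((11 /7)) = -19583 /209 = -93.70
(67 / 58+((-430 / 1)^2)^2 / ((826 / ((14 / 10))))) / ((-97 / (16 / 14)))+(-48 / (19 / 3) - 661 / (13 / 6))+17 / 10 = -1960002073555549 / 2869569430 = -683030.02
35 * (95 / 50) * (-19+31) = 798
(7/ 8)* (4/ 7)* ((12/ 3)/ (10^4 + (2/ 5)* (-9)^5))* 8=-40/ 34049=-0.00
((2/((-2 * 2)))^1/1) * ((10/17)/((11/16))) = -80/187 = -0.43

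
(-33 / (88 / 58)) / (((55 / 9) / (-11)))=783 / 20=39.15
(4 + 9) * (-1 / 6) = -13 / 6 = -2.17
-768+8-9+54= -715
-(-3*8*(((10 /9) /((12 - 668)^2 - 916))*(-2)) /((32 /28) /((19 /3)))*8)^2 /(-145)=1132096 /5414490112545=0.00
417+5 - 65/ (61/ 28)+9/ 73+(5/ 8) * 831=32477055/ 35624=911.66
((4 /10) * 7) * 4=56 /5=11.20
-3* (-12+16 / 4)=24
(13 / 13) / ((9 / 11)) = 11 / 9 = 1.22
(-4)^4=256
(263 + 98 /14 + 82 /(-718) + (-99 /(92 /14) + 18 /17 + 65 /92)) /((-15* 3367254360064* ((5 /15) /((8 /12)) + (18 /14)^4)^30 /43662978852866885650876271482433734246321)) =-649644743057260123602776775418862067563548385568273369216572295667255195718324774076549889341483525537526792946974501590738371924253660966394756823 /5666331501871786643765631865682916593667712157921214539419691926179091688308689224367827617209426117606518505570598970889980618743040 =-114649971121996.63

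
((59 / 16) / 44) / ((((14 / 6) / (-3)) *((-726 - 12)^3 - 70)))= 531 / 1980796501376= 0.00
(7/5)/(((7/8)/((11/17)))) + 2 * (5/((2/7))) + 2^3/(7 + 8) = 1865/51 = 36.57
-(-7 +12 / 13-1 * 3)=118 / 13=9.08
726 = 726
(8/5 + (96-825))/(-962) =3637/4810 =0.76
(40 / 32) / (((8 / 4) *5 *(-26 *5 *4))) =-1 / 4160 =-0.00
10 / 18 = 5 / 9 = 0.56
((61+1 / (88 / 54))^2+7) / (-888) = -7363073 / 1719168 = -4.28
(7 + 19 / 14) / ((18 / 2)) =13 / 14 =0.93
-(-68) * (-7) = -476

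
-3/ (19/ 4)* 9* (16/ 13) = -1728/ 247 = -7.00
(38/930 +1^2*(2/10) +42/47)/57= 24794/1245735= 0.02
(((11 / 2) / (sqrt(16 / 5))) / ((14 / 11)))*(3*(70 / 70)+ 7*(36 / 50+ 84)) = 1803021*sqrt(5) / 2800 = 1439.88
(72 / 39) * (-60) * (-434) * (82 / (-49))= -7320960 / 91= -80450.11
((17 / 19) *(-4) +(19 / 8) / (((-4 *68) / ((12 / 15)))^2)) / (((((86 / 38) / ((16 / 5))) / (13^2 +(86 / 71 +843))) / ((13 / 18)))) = -9801774392761 / 2646951000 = -3703.04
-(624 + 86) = -710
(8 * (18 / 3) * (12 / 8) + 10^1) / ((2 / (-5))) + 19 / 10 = -203.10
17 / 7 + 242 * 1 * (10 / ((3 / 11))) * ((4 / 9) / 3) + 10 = 752407 / 567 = 1327.00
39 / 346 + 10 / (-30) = -229 / 1038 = -0.22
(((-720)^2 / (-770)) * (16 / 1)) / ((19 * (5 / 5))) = -829440 / 1463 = -566.94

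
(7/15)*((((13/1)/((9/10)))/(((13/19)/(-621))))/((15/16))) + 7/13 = -1272439/195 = -6525.33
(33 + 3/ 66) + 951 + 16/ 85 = 1840517/ 1870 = 984.23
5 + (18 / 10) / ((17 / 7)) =488 / 85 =5.74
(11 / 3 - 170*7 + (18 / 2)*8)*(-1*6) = 6686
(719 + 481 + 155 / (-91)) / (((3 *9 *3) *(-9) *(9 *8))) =-109045 / 4776408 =-0.02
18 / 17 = 1.06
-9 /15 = -3 /5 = -0.60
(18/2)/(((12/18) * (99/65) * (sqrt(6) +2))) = -195/22 +195 * sqrt(6)/44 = 1.99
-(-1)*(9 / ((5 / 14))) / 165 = 42 / 275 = 0.15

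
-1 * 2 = -2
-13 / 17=-0.76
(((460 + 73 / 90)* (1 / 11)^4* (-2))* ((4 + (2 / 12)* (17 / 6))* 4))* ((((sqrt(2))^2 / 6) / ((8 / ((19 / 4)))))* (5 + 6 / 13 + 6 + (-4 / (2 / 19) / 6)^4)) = -108231969445747 / 299705955120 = -361.13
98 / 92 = 49 / 46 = 1.07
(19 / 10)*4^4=2432 / 5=486.40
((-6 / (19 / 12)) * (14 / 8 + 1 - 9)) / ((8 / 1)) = 225 / 76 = 2.96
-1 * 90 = -90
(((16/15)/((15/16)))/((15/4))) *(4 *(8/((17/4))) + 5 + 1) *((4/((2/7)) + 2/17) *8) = 6029312/13005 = 463.61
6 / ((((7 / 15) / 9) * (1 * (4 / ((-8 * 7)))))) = -1620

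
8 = 8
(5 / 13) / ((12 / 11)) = 55 / 156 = 0.35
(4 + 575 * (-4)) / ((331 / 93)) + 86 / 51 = -10861462 / 16881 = -643.41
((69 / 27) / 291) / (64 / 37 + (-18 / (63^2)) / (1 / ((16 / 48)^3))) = 375291 / 73911478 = 0.01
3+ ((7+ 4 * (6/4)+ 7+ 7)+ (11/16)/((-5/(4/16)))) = 9589/320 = 29.97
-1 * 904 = -904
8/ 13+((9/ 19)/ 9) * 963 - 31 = 5014/ 247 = 20.30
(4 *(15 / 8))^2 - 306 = -249.75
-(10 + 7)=-17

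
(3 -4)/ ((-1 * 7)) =1/ 7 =0.14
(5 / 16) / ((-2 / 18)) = -45 / 16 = -2.81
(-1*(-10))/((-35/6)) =-1.71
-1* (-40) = 40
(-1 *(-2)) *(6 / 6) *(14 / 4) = 7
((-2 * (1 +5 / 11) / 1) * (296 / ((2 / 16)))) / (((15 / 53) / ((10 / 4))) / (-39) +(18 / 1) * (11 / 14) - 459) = 45683456 / 2950145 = 15.49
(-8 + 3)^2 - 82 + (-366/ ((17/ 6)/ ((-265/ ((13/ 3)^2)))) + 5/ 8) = 1766.62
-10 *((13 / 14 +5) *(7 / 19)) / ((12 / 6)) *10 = -2075 / 19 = -109.21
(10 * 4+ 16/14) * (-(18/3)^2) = -10368/7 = -1481.14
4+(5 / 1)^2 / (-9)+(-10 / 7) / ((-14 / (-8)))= 179 / 441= 0.41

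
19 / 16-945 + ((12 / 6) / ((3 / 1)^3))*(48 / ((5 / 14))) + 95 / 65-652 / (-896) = -122085739 / 131040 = -931.67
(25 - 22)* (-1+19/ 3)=16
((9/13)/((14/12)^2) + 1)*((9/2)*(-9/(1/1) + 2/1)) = -8649/182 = -47.52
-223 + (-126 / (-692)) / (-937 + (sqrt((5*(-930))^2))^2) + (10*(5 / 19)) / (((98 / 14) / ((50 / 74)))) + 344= 234941139417339 / 1937594746682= 121.25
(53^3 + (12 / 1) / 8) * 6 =893271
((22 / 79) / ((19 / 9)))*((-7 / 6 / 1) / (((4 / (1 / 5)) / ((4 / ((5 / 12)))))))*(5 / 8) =-0.05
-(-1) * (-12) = -12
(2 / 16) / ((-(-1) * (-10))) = -1 / 80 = -0.01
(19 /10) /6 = 19 /60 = 0.32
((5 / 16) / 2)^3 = 125 / 32768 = 0.00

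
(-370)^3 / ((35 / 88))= -891492800 / 7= -127356114.29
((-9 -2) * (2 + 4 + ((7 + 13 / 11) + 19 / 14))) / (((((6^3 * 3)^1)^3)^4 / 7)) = -2393 / 10963016458669217402386333556539392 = -0.00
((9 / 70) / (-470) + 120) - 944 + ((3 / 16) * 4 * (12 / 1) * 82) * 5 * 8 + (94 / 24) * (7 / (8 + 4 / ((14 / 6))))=192615013939 / 6711600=28698.82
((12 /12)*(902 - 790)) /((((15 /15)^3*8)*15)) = 14 /15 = 0.93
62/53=1.17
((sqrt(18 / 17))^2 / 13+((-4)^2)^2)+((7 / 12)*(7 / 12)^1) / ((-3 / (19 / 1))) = 24242857 / 95472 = 253.93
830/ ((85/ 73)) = 12118/ 17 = 712.82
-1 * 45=-45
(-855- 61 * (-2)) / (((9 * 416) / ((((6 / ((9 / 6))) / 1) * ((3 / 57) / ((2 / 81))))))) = -1.67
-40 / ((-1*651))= 40 / 651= 0.06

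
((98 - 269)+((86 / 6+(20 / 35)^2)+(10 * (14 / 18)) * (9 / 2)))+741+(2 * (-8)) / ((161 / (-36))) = 2107166 / 3381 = 623.24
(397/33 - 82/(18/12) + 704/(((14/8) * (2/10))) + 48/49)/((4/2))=1061707/1078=984.89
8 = 8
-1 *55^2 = -3025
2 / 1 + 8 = 10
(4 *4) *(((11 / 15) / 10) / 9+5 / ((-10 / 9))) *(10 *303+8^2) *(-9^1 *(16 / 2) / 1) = 1200769024 / 75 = 16010253.65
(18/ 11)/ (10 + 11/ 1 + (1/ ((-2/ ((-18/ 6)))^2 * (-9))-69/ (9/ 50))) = -216/ 47861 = -0.00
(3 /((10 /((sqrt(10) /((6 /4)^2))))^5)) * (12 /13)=512 * sqrt(10) /10661625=0.00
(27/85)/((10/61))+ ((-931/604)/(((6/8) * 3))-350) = -402855577/1155150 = -348.75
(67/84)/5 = 67/420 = 0.16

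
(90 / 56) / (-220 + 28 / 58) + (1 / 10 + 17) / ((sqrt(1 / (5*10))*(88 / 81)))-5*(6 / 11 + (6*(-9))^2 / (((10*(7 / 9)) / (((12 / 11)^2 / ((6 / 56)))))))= -149713756299 / 7189336 + 13851*sqrt(2) / 176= -20713.12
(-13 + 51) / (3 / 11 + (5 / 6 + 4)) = 7.44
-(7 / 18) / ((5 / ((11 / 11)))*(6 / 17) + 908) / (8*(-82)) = 119 / 182622528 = 0.00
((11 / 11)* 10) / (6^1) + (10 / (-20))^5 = 157 / 96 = 1.64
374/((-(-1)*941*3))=0.13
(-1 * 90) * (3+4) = -630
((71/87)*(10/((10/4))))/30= 142/1305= 0.11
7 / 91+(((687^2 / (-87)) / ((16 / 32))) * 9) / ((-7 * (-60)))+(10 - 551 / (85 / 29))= -184121501 / 448630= -410.41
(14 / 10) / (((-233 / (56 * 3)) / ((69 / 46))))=-1764 / 1165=-1.51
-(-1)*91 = 91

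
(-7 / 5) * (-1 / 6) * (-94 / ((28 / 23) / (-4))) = 1081 / 15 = 72.07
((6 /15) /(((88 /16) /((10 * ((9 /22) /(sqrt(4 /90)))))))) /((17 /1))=54 * sqrt(10) /2057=0.08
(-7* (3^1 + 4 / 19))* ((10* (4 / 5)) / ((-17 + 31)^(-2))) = -669536 / 19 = -35238.74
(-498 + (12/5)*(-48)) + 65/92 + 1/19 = -612.44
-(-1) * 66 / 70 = 33 / 35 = 0.94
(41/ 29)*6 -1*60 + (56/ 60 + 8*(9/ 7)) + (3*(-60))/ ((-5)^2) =-144632/ 3045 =-47.50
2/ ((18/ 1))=1/ 9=0.11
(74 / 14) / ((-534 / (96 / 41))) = -592 / 25543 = -0.02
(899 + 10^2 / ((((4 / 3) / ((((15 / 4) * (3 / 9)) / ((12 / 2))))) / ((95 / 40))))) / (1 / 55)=3295105 / 64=51486.02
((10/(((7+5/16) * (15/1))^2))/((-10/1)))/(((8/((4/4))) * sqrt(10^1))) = -16 * sqrt(10)/15400125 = -0.00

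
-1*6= -6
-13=-13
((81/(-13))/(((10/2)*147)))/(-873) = 3/308945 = 0.00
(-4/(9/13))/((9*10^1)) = -26/405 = -0.06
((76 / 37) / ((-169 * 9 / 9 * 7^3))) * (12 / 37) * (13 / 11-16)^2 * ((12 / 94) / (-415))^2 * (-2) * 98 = 3489253632 / 74553059790384175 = 0.00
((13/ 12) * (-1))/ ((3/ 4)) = -13/ 9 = -1.44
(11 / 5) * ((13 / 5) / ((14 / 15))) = 429 / 70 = 6.13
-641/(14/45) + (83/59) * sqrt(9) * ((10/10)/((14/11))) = -849558/413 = -2057.04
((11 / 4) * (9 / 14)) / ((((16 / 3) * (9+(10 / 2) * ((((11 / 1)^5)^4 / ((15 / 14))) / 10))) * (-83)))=-4455 / 350217501362012359359859456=-0.00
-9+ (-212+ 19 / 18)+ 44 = -3167 / 18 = -175.94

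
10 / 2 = 5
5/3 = 1.67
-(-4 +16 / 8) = 2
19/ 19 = 1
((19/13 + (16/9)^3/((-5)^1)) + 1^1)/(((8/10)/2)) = 31696/9477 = 3.34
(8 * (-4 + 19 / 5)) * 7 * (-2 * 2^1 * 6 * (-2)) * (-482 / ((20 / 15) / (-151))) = -146728512 / 5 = -29345702.40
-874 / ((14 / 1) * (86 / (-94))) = 20539 / 301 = 68.24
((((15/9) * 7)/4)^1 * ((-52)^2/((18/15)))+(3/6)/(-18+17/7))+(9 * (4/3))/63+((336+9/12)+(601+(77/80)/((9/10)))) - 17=45744597/6104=7494.20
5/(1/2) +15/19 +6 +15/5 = 376/19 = 19.79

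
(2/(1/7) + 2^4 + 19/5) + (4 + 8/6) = 587/15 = 39.13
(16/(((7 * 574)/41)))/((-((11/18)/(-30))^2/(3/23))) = -51.32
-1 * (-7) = 7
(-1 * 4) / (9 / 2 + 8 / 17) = -136 / 169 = -0.80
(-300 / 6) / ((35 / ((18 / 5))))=-36 / 7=-5.14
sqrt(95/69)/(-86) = -0.01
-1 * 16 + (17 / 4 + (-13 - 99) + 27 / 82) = -20241 / 164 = -123.42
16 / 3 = 5.33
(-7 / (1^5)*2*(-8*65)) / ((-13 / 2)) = -1120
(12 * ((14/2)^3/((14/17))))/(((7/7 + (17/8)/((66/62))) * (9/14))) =293216/113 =2594.83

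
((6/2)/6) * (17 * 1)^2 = 144.50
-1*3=-3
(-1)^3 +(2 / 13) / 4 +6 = 131 / 26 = 5.04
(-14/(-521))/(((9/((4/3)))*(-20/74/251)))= -3.70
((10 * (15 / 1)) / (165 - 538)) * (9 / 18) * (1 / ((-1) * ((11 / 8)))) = 600 / 4103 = 0.15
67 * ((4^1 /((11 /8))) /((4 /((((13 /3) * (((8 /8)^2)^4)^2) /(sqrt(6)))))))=3484 * sqrt(6) /99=86.20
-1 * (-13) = 13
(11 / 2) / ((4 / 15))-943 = -7379 / 8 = -922.38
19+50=69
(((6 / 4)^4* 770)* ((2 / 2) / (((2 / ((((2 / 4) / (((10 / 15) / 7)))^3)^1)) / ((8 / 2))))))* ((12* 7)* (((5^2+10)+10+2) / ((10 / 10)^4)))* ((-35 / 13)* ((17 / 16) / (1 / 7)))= -1187232539013675 / 13312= -89185136644.66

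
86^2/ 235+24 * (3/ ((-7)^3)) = 2519908/ 80605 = 31.26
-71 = -71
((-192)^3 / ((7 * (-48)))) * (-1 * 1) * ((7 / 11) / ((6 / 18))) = -442368 / 11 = -40215.27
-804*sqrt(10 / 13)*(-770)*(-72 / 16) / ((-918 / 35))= 1805650*sqrt(130) / 221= 93156.46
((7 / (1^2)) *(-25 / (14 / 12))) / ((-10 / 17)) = 255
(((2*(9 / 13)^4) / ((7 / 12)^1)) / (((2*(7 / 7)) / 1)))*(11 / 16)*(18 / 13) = 1948617 / 5198102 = 0.37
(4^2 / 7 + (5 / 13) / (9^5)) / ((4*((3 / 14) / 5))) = 61411135 / 4605822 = 13.33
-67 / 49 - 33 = -1684 / 49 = -34.37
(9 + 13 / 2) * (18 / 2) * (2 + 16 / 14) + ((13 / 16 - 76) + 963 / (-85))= 3350199 / 9520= 351.91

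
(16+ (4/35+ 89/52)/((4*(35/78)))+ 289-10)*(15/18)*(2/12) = 41.11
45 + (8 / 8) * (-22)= 23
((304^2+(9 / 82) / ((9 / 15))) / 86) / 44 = 7578127 / 310288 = 24.42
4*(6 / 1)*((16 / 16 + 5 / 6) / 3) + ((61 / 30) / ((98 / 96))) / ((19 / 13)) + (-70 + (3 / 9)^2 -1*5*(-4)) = -1418539 / 41895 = -33.86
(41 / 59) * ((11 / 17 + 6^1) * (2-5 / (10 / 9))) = -23165 / 2006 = -11.55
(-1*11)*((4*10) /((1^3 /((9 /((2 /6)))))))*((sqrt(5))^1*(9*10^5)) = -10692000000*sqrt(5) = -23908038815.43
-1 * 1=-1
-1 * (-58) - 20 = 38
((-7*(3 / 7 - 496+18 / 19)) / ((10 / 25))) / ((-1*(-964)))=328925 / 36632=8.98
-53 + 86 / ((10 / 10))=33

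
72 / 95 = 0.76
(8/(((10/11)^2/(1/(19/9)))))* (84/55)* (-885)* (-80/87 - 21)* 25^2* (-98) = -4584724729200/551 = -8320734535.75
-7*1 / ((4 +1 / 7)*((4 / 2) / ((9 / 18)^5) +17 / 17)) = -49 / 1885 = -0.03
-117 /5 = -23.40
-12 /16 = -3 /4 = -0.75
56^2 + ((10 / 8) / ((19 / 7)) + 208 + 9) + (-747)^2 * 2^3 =339524335 / 76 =4467425.46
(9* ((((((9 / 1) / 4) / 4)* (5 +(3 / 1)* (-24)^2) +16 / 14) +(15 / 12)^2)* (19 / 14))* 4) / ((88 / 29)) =271460619 / 17248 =15738.67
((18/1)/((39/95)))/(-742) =-285/4823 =-0.06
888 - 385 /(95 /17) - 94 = 13777 /19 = 725.11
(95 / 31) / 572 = 95 / 17732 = 0.01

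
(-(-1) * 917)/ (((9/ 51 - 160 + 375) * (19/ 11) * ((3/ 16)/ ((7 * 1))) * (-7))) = -1371832/ 104253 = -13.16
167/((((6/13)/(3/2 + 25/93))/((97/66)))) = 940.63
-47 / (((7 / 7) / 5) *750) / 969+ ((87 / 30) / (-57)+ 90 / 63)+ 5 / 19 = 834578 / 508725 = 1.64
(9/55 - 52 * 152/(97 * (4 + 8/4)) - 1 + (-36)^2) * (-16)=-328187744/16005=-20505.33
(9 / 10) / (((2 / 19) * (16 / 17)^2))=49419 / 5120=9.65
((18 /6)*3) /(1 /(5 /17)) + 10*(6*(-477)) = -486495 /17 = -28617.35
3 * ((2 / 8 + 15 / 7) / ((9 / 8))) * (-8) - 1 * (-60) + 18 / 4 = 565 / 42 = 13.45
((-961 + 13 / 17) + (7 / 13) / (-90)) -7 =-19238429 / 19890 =-967.24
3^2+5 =14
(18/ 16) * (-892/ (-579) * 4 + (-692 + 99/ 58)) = -769.65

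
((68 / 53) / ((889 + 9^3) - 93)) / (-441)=-68 / 35643825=-0.00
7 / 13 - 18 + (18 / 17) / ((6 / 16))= -3235 / 221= -14.64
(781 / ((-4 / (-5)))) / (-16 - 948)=-3905 / 3856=-1.01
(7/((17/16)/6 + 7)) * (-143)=-7392/53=-139.47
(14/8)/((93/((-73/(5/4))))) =-511/465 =-1.10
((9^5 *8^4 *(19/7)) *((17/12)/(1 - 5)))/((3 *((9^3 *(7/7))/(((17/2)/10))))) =-3162816/35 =-90366.17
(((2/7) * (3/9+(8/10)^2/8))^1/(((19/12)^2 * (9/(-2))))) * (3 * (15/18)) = -992/37905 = -0.03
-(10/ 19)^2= -100/ 361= -0.28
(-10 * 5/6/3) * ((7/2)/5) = -35/18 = -1.94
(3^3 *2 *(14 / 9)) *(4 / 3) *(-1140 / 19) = -6720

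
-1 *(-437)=437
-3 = -3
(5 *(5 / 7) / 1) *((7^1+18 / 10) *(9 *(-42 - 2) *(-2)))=174240 / 7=24891.43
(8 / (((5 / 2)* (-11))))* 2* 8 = -256 / 55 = -4.65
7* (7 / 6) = 49 / 6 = 8.17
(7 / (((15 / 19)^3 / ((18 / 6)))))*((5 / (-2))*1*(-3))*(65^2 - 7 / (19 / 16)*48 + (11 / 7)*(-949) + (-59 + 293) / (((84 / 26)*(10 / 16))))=308081732 / 375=821551.29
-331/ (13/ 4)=-1324/ 13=-101.85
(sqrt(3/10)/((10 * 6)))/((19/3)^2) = 3 * sqrt(30)/72200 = 0.00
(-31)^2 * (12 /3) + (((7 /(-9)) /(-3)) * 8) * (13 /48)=622819 /162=3844.56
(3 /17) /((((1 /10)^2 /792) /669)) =158954400 /17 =9350258.82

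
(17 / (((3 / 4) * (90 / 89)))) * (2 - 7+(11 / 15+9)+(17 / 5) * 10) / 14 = 125579 / 2025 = 62.01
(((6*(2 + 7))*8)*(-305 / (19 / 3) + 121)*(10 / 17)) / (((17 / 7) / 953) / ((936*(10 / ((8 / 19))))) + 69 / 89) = 4153236346022400 / 173951620811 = 23875.81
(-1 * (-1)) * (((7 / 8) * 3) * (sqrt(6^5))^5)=5714053632 * sqrt(6)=13996515761.30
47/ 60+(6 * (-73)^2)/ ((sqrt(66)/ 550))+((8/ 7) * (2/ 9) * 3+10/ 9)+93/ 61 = 321347/ 76860+266450 * sqrt(66) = 2164654.21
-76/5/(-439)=76/2195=0.03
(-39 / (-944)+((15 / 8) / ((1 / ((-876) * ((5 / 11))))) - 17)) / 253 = -7928699 / 2627152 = -3.02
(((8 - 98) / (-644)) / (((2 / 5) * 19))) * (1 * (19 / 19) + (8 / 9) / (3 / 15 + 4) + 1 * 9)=24125 / 128478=0.19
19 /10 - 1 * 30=-28.10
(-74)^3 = -405224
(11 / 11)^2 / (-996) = -1 / 996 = -0.00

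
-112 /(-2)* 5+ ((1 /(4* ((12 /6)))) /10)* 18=11209 /40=280.22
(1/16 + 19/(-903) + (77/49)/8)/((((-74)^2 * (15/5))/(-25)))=-12275/33907392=-0.00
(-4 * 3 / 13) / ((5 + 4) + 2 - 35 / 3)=18 / 13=1.38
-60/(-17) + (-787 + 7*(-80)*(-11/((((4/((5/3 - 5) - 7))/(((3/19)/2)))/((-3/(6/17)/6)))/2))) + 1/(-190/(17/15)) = 134501311/48450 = 2776.08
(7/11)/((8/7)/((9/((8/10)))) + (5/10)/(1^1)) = 4410/4169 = 1.06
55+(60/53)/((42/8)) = 20485/371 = 55.22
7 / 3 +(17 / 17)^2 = 10 / 3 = 3.33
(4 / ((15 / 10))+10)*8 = 304 / 3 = 101.33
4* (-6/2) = -12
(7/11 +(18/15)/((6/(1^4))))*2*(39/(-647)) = -3588/35585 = -0.10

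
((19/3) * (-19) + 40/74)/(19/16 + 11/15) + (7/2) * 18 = 10831/17057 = 0.63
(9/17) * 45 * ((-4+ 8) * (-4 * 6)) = -38880/17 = -2287.06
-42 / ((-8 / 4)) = 21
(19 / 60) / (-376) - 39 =-879859 / 22560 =-39.00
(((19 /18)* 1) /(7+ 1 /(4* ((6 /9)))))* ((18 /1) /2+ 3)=304 /177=1.72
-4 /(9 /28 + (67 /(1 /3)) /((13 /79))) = -1456 /444729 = -0.00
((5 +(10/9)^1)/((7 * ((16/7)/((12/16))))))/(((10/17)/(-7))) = -1309/384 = -3.41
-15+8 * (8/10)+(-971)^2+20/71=334705602/355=942832.68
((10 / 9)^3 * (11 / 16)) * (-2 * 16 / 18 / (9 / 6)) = -22000 / 19683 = -1.12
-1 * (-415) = 415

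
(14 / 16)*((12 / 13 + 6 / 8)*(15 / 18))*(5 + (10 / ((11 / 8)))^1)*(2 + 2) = 59.89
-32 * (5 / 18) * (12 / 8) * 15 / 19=-200 / 19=-10.53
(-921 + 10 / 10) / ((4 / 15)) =-3450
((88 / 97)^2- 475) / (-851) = 4461531 / 8007059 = 0.56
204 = 204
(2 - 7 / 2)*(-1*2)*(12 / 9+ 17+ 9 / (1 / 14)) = 433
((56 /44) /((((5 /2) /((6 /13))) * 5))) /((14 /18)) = 216 /3575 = 0.06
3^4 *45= 3645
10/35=2/7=0.29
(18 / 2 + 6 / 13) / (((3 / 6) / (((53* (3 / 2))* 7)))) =136899 / 13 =10530.69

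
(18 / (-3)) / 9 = -2 / 3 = -0.67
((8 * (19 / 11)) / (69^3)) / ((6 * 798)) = 2 / 227656737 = 0.00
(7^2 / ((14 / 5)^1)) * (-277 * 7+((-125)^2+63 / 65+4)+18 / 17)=105907837 / 442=239610.49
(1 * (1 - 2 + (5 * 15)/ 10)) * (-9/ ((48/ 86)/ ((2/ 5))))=-1677/ 40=-41.92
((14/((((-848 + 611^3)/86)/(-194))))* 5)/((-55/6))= 66736/119480053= 0.00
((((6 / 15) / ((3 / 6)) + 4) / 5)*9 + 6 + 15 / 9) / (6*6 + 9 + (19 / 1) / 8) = 9784 / 28425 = 0.34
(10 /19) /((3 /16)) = 160 /57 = 2.81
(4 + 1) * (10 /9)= 5.56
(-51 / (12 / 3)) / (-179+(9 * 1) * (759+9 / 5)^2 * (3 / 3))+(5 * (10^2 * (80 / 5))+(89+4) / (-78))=54167301672747 / 6771921988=7998.81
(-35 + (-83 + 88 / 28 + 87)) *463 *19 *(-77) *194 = 3660695610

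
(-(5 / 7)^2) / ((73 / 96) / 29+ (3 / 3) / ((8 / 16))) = -0.25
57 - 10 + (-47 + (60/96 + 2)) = 21/8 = 2.62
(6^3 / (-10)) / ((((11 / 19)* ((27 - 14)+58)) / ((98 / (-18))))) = 11172 / 3905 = 2.86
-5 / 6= -0.83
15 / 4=3.75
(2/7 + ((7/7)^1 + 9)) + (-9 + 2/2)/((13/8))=488/91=5.36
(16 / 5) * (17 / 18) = 136 / 45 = 3.02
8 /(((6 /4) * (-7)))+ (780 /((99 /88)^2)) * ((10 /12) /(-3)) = -292496 /1701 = -171.96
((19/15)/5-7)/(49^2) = -506/180075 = -0.00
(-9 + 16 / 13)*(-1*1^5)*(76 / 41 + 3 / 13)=112211 / 6929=16.19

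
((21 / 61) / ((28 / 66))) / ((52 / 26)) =99 / 244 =0.41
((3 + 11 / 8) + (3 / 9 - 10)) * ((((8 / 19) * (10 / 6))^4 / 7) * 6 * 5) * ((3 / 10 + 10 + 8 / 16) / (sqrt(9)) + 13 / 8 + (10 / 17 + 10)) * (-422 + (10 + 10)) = 14639564320000 / 418721373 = 34962.54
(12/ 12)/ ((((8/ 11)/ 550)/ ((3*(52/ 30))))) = 7865/ 2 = 3932.50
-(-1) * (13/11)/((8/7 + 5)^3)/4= 4459/3498308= 0.00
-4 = -4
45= 45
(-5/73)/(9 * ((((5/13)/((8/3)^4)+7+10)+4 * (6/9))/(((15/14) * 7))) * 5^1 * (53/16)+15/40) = -425984/2434267271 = -0.00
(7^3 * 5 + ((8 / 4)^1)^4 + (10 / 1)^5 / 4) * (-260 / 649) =-6950060 / 649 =-10708.88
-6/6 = -1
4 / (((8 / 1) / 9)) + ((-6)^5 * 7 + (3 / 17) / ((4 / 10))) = -925260 / 17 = -54427.06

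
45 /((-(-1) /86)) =3870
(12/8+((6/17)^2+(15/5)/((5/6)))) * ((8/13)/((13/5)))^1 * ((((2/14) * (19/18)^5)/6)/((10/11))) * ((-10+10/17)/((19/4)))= -4122835156/49028207553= -0.08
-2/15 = -0.13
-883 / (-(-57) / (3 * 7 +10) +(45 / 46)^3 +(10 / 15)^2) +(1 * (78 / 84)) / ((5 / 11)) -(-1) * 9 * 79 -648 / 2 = 114.76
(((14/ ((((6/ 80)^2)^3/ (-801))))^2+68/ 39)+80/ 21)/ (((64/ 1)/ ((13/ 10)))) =592566890266624000000828873/ 7348320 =80639777563664075598.34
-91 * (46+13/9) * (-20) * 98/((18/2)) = 940243.46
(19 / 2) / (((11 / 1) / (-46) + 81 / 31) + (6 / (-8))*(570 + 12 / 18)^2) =-40641 / 1044871381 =-0.00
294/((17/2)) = 588/17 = 34.59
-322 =-322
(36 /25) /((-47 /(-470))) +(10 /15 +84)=1486 /15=99.07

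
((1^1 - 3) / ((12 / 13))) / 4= -13 / 24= -0.54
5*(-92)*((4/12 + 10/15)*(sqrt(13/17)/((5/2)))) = -184*sqrt(221)/17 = -160.90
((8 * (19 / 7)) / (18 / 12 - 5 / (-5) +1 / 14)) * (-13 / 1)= -988 / 9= -109.78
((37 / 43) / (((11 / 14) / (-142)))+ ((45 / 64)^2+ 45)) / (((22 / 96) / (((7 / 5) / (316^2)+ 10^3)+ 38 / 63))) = -6708417797996762471 / 13965524643840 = -480355.59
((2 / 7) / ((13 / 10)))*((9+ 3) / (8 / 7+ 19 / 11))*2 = 5280 / 2873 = 1.84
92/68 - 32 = -521/17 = -30.65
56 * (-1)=-56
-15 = -15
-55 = -55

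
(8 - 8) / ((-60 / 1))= 0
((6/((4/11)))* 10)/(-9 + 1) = -165/8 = -20.62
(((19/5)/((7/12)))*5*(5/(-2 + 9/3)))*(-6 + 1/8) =-956.79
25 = 25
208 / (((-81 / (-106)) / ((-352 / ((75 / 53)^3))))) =-1155418913792 / 34171875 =-33811.98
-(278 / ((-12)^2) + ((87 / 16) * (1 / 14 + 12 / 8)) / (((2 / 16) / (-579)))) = 39576.86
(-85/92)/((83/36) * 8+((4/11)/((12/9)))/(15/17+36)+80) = -1758735/187410164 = -0.01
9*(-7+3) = -36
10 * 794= 7940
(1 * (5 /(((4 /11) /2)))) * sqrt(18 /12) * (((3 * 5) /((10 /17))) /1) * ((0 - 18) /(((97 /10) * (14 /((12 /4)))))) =-378675 * sqrt(6) /2716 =-341.52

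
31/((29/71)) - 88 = -351/29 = -12.10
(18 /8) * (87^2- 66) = 67527 /4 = 16881.75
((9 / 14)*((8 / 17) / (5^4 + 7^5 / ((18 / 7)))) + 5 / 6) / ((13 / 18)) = 230096379 / 199406753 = 1.15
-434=-434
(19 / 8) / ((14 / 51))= 969 / 112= 8.65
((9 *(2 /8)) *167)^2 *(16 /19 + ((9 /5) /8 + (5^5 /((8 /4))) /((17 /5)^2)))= 67593793957911 /3514240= 19234256.61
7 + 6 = 13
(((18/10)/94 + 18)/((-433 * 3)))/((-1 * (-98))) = -0.00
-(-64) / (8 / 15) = 120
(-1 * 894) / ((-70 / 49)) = 3129 / 5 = 625.80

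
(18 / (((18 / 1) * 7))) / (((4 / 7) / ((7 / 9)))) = 7 / 36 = 0.19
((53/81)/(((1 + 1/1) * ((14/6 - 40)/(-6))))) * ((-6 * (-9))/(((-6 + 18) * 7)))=53/1582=0.03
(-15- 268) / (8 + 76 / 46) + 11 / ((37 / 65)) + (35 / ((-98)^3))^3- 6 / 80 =-13585773938821276351 / 1349067078665402880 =-10.07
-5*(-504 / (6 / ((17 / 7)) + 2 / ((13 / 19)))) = 69615 / 149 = 467.21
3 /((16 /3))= 9 /16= 0.56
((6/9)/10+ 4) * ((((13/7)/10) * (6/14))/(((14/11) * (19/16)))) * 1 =34892/162925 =0.21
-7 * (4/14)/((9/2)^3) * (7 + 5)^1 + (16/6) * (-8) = -5248/243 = -21.60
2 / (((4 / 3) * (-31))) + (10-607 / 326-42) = -171349 / 5053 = -33.91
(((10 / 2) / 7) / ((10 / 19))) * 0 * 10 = 0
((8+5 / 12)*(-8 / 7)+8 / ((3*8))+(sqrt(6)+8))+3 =12 / 7+sqrt(6) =4.16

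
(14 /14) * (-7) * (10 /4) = -35 /2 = -17.50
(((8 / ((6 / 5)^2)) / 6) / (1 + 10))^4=390625 / 7780827681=0.00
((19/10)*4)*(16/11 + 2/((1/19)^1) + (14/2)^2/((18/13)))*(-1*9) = -281561/55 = -5119.29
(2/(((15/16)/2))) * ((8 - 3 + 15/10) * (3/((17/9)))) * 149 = 557856/85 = 6563.01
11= 11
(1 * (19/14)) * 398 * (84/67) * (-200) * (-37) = 335752800/67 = 5011235.82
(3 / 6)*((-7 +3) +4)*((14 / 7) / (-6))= 0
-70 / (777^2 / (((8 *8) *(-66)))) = 14080 / 28749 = 0.49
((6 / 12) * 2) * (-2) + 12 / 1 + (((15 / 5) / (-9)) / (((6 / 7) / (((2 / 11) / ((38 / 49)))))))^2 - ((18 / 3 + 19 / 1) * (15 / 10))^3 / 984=-404635368241 / 9284134464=-43.58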